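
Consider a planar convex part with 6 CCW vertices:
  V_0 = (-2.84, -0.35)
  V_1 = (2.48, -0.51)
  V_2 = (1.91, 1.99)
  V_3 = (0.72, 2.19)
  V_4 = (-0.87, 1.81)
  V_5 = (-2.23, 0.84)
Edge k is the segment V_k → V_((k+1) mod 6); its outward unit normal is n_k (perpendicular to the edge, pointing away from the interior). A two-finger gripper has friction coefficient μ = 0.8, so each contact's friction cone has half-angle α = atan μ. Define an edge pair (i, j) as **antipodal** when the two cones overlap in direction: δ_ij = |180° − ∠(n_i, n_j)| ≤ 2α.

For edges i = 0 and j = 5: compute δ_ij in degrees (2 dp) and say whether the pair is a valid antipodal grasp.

δ = 64.58°, valid

α = atan 0.8 = 38.66°;  2α = 77.32°
edge 0: e_0 = (+5.32, -0.16);  n_0 = (-0.0301, -0.9995)
edge 5: e_5 = (-0.61, -1.19);  n_5 = (-0.8899, +0.4562)
∠(n_0, n_5) = 115.42°
δ = |180° − 115.42°| = 64.58°
64.58° ≤ 2α = 77.32°  →  valid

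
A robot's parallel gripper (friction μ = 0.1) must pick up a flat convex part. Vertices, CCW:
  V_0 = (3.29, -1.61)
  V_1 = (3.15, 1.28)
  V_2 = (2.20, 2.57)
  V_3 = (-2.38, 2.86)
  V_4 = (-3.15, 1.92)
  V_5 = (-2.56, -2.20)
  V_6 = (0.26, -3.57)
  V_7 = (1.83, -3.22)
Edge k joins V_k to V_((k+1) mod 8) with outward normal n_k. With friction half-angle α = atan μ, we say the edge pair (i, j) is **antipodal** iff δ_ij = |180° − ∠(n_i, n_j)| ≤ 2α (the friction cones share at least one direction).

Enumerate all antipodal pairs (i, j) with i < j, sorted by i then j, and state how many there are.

α = atan 0.1 = 5.71°;  2α = 11.42°
n_0 = (+0.9988, +0.0484)
n_1 = (+0.8052, +0.5930)
n_2 = (+0.0632, +0.9980)
n_3 = (-0.7736, +0.6337)
n_4 = (-0.9899, -0.1418)
n_5 = (-0.4370, -0.8995)
n_6 = (+0.2176, -0.9760)
n_7 = (+0.7408, -0.6718)
  (0,1): δ = 146.40°  ·
  (0,2): δ = 96.40°  ·
  (0,3): δ = 42.10°  ·
  (0,4): δ = 5.38°  ✓
  (0,5): δ = 61.32°  ·
  (0,6): δ = 99.79°  ·
  (0,7): δ = 135.02°  ·
  (1,2): δ = 129.99°  ·
  (1,3): δ = 75.69°  ·
  (1,4): δ = 28.22°  ·
  (1,5): δ = 27.72°  ·
  (1,6): δ = 66.20°  ·
  (1,7): δ = 101.43°  ·
  (2,3): δ = 125.70°  ·
  (2,4): δ = 78.23°  ·
  (2,5): δ = 22.29°  ·
  (2,6): δ = 16.19°  ·
  (2,7): δ = 51.42°  ·
  (3,4): δ = 132.53°  ·
  (3,5): δ = 76.59°  ·
  (3,6): δ = 38.11°  ·
  (3,7): δ = 2.88°  ✓
  (4,5): δ = 124.06°  ·
  (4,6): δ = 85.58°  ·
  (4,7): δ = 50.35°  ·
  (5,6): δ = 141.52°  ·
  (5,7): δ = 106.29°  ·
  (6,7): δ = 144.77°  ·
antipodal pairs: 2

count = 2; pairs: (0,4), (3,7)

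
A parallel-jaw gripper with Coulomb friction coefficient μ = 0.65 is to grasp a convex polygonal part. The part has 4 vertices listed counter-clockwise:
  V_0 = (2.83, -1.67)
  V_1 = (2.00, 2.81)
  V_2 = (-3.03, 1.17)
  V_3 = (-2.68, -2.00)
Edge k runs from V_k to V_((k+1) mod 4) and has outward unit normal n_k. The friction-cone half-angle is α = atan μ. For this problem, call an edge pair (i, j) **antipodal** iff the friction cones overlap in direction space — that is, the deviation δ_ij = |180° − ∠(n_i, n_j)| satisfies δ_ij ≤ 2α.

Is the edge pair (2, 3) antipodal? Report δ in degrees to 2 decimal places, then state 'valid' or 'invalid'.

δ = 92.87°, invalid

α = atan 0.65 = 33.02°;  2α = 66.05°
edge 2: e_2 = (+0.35, -3.17);  n_2 = (-0.9940, -0.1097)
edge 3: e_3 = (+5.51, +0.33);  n_3 = (+0.0598, -0.9982)
∠(n_2, n_3) = 87.13°
δ = |180° − 87.13°| = 92.87°
92.87° > 2α = 66.05°  →  invalid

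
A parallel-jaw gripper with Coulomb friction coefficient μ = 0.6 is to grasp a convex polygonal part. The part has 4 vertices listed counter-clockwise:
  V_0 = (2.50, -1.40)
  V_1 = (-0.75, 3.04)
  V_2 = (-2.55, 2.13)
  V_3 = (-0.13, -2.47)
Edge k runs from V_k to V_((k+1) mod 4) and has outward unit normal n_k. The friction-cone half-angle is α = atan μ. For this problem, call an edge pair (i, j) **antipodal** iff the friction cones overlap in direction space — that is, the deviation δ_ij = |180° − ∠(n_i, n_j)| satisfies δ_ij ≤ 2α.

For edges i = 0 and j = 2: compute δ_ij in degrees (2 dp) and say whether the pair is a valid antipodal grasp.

α = atan 0.6 = 30.96°;  2α = 61.93°
edge 0: e_0 = (-3.25, +4.44);  n_0 = (+0.8069, +0.5907)
edge 2: e_2 = (+2.42, -4.60);  n_2 = (-0.8850, -0.4656)
∠(n_0, n_2) = 171.54°
δ = |180° − 171.54°| = 8.46°
8.46° ≤ 2α = 61.93°  →  valid

δ = 8.46°, valid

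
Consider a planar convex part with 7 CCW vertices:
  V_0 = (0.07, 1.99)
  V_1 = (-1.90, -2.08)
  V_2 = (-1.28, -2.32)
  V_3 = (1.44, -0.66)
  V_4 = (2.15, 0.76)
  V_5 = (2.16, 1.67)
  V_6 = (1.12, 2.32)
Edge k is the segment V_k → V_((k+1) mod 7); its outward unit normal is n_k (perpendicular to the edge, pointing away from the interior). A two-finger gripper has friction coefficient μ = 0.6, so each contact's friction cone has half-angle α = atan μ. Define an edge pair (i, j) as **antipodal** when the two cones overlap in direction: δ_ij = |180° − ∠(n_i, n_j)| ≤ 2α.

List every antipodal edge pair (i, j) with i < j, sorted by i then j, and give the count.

count = 7; pairs: (0,2), (0,3), (0,4), (1,5), (1,6), (2,6), (3,6)

α = atan 0.6 = 30.96°;  2α = 61.93°
n_0 = (-0.9001, +0.4357)
n_1 = (-0.3610, -0.9326)
n_2 = (+0.5209, -0.8536)
n_3 = (+0.8944, -0.4472)
n_4 = (+0.9999, -0.0110)
n_5 = (+0.5300, +0.8480)
n_6 = (-0.2998, +0.9540)
  (0,1): δ = 85.33°  ·
  (0,2): δ = 32.78°  ✓
  (0,3): δ = 0.74°  ✓
  (0,4): δ = 25.20°  ✓
  (0,5): δ = 83.82°  ·
  (0,6): δ = 133.28°  ·
  (1,2): δ = 127.44°  ·
  (1,3): δ = 95.40°  ·
  (1,4): δ = 69.47°  ·
  (1,5): δ = 10.84°  ✓
  (1,6): δ = 38.61°  ✓
  (2,3): δ = 147.96°  ·
  (2,4): δ = 122.03°  ·
  (2,5): δ = 63.40°  ·
  (2,6): δ = 13.95°  ✓
  (3,4): δ = 154.06°  ·
  (3,5): δ = 95.44°  ·
  (3,6): δ = 45.99°  ✓
  (4,5): δ = 121.38°  ·
  (4,6): δ = 71.92°  ·
  (5,6): δ = 130.55°  ·
antipodal pairs: 7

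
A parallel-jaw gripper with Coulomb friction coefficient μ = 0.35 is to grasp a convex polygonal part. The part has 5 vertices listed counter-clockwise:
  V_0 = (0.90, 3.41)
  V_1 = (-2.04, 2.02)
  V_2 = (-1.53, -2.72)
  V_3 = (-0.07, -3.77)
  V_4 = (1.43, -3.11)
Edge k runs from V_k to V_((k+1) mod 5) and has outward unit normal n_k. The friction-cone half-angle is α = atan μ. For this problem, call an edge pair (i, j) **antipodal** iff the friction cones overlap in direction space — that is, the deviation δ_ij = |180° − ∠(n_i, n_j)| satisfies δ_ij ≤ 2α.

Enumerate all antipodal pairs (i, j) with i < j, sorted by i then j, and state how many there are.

count = 2; pairs: (0,3), (1,4)

α = atan 0.35 = 19.29°;  2α = 38.58°
n_0 = (-0.4274, +0.9041)
n_1 = (-0.9943, -0.1070)
n_2 = (-0.5839, -0.8119)
n_3 = (+0.4027, -0.9153)
n_4 = (+0.9967, +0.0810)
  (0,1): δ = 109.16°  ·
  (0,2): δ = 61.03°  ·
  (0,3): δ = 1.55°  ✓
  (0,4): δ = 69.34°  ·
  (1,2): δ = 131.86°  ·
  (1,3): δ = 72.39°  ·
  (1,4): δ = 1.49°  ✓
  (2,3): δ = 120.53°  ·
  (2,4): δ = 49.63°  ·
  (3,4): δ = 109.10°  ·
antipodal pairs: 2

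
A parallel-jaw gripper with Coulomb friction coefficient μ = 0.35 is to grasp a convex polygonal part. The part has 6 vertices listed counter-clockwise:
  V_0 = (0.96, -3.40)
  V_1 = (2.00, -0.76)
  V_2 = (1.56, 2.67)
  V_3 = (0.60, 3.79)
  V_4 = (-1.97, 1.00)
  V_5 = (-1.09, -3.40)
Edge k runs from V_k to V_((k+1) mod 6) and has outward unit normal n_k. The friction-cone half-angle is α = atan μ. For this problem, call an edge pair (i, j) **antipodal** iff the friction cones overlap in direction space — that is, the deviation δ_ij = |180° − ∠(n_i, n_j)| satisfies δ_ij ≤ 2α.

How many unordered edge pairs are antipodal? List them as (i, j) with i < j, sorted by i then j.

count = 4; pairs: (0,3), (0,4), (1,4), (2,4)

α = atan 0.35 = 19.29°;  2α = 38.58°
n_0 = (+0.9304, -0.3665)
n_1 = (+0.9919, +0.1272)
n_2 = (+0.7593, +0.6508)
n_3 = (-0.7355, +0.6775)
n_4 = (-0.9806, -0.1961)
n_5 = (+0.0000, -1.0000)
  (0,1): δ = 151.19°  ·
  (0,2): δ = 117.90°  ·
  (0,3): δ = 21.15°  ✓
  (0,4): δ = 32.81°  ✓
  (0,5): δ = 111.50°  ·
  (1,2): δ = 146.71°  ·
  (1,3): δ = 49.96°  ·
  (1,4): δ = 4.00°  ✓
  (1,5): δ = 82.69°  ·
  (2,3): δ = 83.25°  ·
  (2,4): δ = 29.29°  ✓
  (2,5): δ = 49.40°  ·
  (3,4): δ = 126.04°  ·
  (3,5): δ = 47.35°  ·
  (4,5): δ = 101.31°  ·
antipodal pairs: 4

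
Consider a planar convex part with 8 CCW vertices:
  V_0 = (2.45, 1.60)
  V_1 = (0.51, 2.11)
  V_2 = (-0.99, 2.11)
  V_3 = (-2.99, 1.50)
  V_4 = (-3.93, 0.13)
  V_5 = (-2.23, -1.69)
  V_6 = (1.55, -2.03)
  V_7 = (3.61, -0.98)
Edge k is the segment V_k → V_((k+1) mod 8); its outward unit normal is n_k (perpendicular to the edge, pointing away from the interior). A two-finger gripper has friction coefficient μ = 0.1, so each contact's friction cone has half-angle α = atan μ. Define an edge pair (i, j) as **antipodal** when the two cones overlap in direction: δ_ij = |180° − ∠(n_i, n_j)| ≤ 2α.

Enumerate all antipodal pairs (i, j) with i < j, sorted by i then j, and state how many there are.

α = atan 0.1 = 5.71°;  2α = 11.42°
n_0 = (+0.2542, +0.9671)
n_1 = (+0.0000, +1.0000)
n_2 = (-0.2917, +0.9565)
n_3 = (-0.8246, +0.5658)
n_4 = (-0.7308, -0.6826)
n_5 = (-0.0896, -0.9960)
n_6 = (+0.4541, -0.8909)
n_7 = (+0.9121, +0.4101)
  (0,1): δ = 165.27°  ·
  (0,2): δ = 148.31°  ·
  (0,3): δ = 109.73°  ·
  (0,4): δ = 32.22°  ·
  (0,5): δ = 9.59°  ✓
  (0,6): δ = 41.74°  ·
  (0,7): δ = 128.94°  ·
  (1,2): δ = 163.04°  ·
  (1,3): δ = 124.46°  ·
  (1,4): δ = 46.95°  ·
  (1,5): δ = 5.14°  ✓
  (1,6): δ = 27.01°  ·
  (1,7): δ = 114.21°  ·
  (2,3): δ = 141.42°  ·
  (2,4): δ = 63.91°  ·
  (2,5): δ = 22.10°  ·
  (2,6): δ = 10.05°  ✓
  (2,7): δ = 97.25°  ·
  (3,4): δ = 102.50°  ·
  (3,5): δ = 60.68°  ·
  (3,6): δ = 28.54°  ·
  (3,7): δ = 58.66°  ·
  (4,5): δ = 138.19°  ·
  (4,6): δ = 106.04°  ·
  (4,7): δ = 18.84°  ·
  (5,6): δ = 147.85°  ·
  (5,7): δ = 60.65°  ·
  (6,7): δ = 92.80°  ·
antipodal pairs: 3

count = 3; pairs: (0,5), (1,5), (2,6)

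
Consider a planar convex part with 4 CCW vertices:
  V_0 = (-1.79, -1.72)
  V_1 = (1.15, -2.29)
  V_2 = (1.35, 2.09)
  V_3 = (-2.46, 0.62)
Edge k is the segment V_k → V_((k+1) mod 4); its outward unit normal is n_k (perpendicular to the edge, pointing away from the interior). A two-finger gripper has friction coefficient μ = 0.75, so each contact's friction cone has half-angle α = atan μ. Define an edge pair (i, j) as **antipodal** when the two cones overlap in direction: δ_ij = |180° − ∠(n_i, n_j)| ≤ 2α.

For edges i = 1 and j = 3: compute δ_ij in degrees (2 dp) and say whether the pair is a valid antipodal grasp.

δ = 18.59°, valid

α = atan 0.75 = 36.87°;  2α = 73.74°
edge 1: e_1 = (+0.20, +4.38);  n_1 = (+0.9990, -0.0456)
edge 3: e_3 = (+0.67, -2.34);  n_3 = (-0.9614, -0.2753)
∠(n_1, n_3) = 161.41°
δ = |180° − 161.41°| = 18.59°
18.59° ≤ 2α = 73.74°  →  valid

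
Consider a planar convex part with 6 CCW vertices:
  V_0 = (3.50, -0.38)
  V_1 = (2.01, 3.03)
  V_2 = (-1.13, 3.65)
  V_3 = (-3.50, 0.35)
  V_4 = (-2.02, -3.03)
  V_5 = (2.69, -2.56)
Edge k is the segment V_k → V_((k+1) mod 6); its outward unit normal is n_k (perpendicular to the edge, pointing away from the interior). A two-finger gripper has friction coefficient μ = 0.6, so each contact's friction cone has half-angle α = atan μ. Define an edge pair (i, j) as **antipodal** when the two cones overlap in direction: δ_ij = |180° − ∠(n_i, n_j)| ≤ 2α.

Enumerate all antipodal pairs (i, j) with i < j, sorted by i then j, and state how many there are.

count = 7; pairs: (0,2), (0,3), (1,3), (1,4), (2,4), (2,5), (3,5)

α = atan 0.6 = 30.96°;  2α = 61.93°
n_0 = (+0.9163, +0.4004)
n_1 = (+0.1937, +0.9811)
n_2 = (-0.8122, +0.5833)
n_3 = (-0.9160, -0.4011)
n_4 = (+0.0993, -0.9951)
n_5 = (+0.9374, -0.3483)
  (0,1): δ = 124.77°  ·
  (0,2): δ = 59.29°  ✓
  (0,3): δ = 0.04°  ✓
  (0,4): δ = 72.10°  ·
  (0,5): δ = 136.01°  ·
  (1,2): δ = 114.52°  ·
  (1,3): δ = 55.18°  ✓
  (1,4): δ = 16.87°  ✓
  (1,5): δ = 80.79°  ·
  (2,3): δ = 120.67°  ·
  (2,4): δ = 48.62°  ✓
  (2,5): δ = 15.30°  ✓
  (3,4): δ = 107.95°  ·
  (3,5): δ = 44.03°  ✓
  (4,5): δ = 116.08°  ·
antipodal pairs: 7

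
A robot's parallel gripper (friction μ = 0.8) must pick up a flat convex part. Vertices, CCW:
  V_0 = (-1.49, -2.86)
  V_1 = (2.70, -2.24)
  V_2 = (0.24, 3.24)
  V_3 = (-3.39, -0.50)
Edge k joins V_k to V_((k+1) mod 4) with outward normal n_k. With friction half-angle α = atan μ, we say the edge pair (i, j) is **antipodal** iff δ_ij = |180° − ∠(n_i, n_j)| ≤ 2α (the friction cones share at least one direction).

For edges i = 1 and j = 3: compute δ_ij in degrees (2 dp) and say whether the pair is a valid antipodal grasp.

α = atan 0.8 = 38.66°;  2α = 77.32°
edge 1: e_1 = (-2.46, +5.48);  n_1 = (+0.9123, +0.4095)
edge 3: e_3 = (+1.90, -2.36);  n_3 = (-0.7789, -0.6271)
∠(n_1, n_3) = 165.34°
δ = |180° − 165.34°| = 14.66°
14.66° ≤ 2α = 77.32°  →  valid

δ = 14.66°, valid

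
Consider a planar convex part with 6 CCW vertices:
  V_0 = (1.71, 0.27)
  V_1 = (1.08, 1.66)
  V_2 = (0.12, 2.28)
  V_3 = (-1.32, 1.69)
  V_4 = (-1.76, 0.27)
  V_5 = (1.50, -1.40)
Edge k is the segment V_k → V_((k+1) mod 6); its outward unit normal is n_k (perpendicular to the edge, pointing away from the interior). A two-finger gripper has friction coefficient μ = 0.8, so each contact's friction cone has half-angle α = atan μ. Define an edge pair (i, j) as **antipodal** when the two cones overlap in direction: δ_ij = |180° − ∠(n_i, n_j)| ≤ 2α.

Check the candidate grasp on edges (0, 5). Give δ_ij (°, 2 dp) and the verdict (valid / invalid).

δ = 148.45°, invalid

α = atan 0.8 = 38.66°;  2α = 77.32°
edge 0: e_0 = (-0.63, +1.39);  n_0 = (+0.9108, +0.4128)
edge 5: e_5 = (+0.21, +1.67);  n_5 = (+0.9922, -0.1248)
∠(n_0, n_5) = 31.55°
δ = |180° − 31.55°| = 148.45°
148.45° > 2α = 77.32°  →  invalid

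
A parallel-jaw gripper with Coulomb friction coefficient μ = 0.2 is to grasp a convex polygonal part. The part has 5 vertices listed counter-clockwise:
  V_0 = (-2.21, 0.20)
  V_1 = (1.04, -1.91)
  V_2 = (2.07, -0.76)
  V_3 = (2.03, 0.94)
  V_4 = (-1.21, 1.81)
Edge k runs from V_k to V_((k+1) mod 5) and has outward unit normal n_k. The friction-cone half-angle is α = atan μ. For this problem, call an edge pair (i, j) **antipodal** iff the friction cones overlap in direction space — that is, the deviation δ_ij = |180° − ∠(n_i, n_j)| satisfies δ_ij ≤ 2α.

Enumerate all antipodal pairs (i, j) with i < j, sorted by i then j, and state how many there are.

α = atan 0.2 = 11.31°;  2α = 22.62°
n_0 = (-0.5445, -0.8387)
n_1 = (+0.7449, -0.6672)
n_2 = (+0.9997, +0.0235)
n_3 = (+0.2593, +0.9658)
n_4 = (-0.8495, +0.5276)
  (0,1): δ = 98.86°  ·
  (0,2): δ = 55.66°  ·
  (0,3): δ = 17.96°  ✓
  (0,4): δ = 91.15°  ·
  (1,2): δ = 136.80°  ·
  (1,3): δ = 63.18°  ·
  (1,4): δ = 10.00°  ✓
  (2,3): δ = 106.38°  ·
  (2,4): δ = 33.19°  ·
  (3,4): δ = 106.81°  ·
antipodal pairs: 2

count = 2; pairs: (0,3), (1,4)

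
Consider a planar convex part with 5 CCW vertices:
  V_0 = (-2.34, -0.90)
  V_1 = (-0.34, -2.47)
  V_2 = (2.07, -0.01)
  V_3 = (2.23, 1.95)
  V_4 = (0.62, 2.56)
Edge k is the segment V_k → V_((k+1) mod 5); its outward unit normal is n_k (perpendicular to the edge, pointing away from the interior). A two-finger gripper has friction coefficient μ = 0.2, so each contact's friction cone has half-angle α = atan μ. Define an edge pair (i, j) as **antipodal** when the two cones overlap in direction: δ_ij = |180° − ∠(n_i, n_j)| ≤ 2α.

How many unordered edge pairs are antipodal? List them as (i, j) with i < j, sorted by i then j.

count = 2; pairs: (0,3), (1,4)

α = atan 0.2 = 11.31°;  2α = 22.62°
n_0 = (-0.6175, -0.7866)
n_1 = (+0.7143, -0.6998)
n_2 = (+0.9967, -0.0814)
n_3 = (+0.3543, +0.9351)
n_4 = (-0.7599, +0.6501)
  (0,1): δ = 96.28°  ·
  (0,2): δ = 56.53°  ·
  (0,3): δ = 17.38°  ✓
  (0,4): δ = 87.59°  ·
  (1,2): δ = 140.26°  ·
  (1,3): δ = 66.34°  ·
  (1,4): δ = 3.87°  ✓
  (2,3): δ = 106.08°  ·
  (2,4): δ = 35.88°  ·
  (3,4): δ = 109.80°  ·
antipodal pairs: 2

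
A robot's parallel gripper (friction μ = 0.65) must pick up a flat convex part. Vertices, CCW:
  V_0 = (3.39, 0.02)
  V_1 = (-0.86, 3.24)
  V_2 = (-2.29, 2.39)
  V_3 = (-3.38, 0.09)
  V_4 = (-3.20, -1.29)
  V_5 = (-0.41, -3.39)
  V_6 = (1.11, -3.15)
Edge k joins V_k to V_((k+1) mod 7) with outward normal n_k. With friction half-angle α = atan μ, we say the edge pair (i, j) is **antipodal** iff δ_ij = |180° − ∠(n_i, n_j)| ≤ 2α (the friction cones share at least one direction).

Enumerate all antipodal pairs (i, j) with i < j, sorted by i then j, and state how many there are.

count = 8; pairs: (0,3), (0,4), (0,5), (1,5), (1,6), (2,5), (2,6), (3,6)

α = atan 0.65 = 33.02°;  2α = 66.05°
n_0 = (+0.6039, +0.7971)
n_1 = (-0.5110, +0.8596)
n_2 = (-0.9037, +0.4283)
n_3 = (-0.9916, -0.1293)
n_4 = (-0.6014, -0.7990)
n_5 = (+0.1560, -0.9878)
n_6 = (+0.8118, -0.5839)
  (0,1): δ = 112.12°  ·
  (0,2): δ = 78.21°  ·
  (0,3): δ = 45.42°  ✓
  (0,4): δ = 0.18°  ✓
  (0,5): δ = 46.12°  ✓
  (0,6): δ = 91.42°  ·
  (1,2): δ = 146.08°  ·
  (1,3): δ = 113.30°  ·
  (1,4): δ = 67.70°  ·
  (1,5): δ = 21.75°  ✓
  (1,6): δ = 23.55°  ✓
  (2,3): δ = 147.21°  ·
  (2,4): δ = 101.61°  ·
  (2,5): δ = 55.67°  ✓
  (2,6): δ = 10.37°  ✓
  (3,4): δ = 134.40°  ·
  (3,5): δ = 88.46°  ·
  (3,6): δ = 43.16°  ✓
  (4,5): δ = 134.06°  ·
  (4,6): δ = 88.76°  ·
  (5,6): δ = 134.70°  ·
antipodal pairs: 8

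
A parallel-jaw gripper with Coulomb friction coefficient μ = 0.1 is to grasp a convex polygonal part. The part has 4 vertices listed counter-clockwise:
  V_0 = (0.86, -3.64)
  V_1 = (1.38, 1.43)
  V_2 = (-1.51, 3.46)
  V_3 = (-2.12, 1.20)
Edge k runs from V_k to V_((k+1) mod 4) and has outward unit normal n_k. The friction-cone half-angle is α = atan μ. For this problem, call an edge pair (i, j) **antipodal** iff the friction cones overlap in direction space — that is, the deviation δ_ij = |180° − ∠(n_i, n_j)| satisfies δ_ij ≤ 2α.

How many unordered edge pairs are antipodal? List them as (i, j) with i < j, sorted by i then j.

α = atan 0.1 = 5.71°;  2α = 11.42°
n_0 = (+0.9948, -0.1020)
n_1 = (+0.5748, +0.8183)
n_2 = (-0.9655, +0.2606)
n_3 = (-0.8515, -0.5243)
  (0,1): δ = 119.23°  ·
  (0,2): δ = 9.25°  ✓
  (0,3): δ = 37.48°  ·
  (1,2): δ = 70.02°  ·
  (1,3): δ = 23.29°  ·
  (2,3): δ = 133.27°  ·
antipodal pairs: 1

count = 1; pairs: (0,2)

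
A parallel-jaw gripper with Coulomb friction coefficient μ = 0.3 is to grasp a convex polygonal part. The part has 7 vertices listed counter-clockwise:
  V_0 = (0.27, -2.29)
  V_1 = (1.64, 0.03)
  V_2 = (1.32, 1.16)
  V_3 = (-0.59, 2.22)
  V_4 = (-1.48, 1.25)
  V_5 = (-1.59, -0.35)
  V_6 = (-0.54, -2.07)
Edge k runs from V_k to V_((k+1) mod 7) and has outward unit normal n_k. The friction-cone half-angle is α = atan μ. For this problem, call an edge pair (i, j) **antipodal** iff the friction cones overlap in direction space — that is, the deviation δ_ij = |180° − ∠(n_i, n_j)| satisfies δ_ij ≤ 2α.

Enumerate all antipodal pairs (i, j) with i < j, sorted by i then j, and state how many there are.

α = atan 0.3 = 16.70°;  2α = 33.40°
n_0 = (+0.8611, -0.5085)
n_1 = (+0.9622, +0.2725)
n_2 = (+0.4853, +0.8744)
n_3 = (-0.7368, +0.6761)
n_4 = (-0.9976, +0.0686)
n_5 = (-0.8535, -0.5210)
n_6 = (-0.2621, -0.9650)
  (0,1): δ = 133.63°  ·
  (0,2): δ = 88.47°  ·
  (0,3): δ = 11.97°  ✓
  (0,4): δ = 26.63°  ✓
  (0,5): δ = 61.97°  ·
  (0,6): δ = 105.37°  ·
  (1,2): δ = 134.84°  ·
  (1,3): δ = 58.35°  ·
  (1,4): δ = 19.74°  ✓
  (1,5): δ = 15.59°  ✓
  (1,6): δ = 58.99°  ·
  (2,3): δ = 103.51°  ·
  (2,4): δ = 64.90°  ·
  (2,5): δ = 29.57°  ✓
  (2,6): δ = 13.83°  ✓
  (3,4): δ = 141.40°  ·
  (3,5): δ = 106.06°  ·
  (3,6): δ = 62.66°  ·
  (4,5): δ = 144.66°  ·
  (4,6): δ = 101.26°  ·
  (5,6): δ = 136.60°  ·
antipodal pairs: 6

count = 6; pairs: (0,3), (0,4), (1,4), (1,5), (2,5), (2,6)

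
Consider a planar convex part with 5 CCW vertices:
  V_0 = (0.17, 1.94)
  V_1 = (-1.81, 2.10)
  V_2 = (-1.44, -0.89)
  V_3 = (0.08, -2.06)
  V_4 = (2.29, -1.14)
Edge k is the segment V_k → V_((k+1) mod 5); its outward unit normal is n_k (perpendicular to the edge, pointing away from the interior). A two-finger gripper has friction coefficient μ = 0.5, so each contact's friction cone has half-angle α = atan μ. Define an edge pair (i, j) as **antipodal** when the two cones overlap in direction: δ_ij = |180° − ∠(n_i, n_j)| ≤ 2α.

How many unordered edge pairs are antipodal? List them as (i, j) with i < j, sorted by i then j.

α = atan 0.5 = 26.57°;  2α = 53.13°
n_0 = (+0.0805, +0.9968)
n_1 = (-0.9924, -0.1228)
n_2 = (-0.6100, -0.7924)
n_3 = (+0.3843, -0.9232)
n_4 = (+0.8237, +0.5670)
  (0,1): δ = 78.33°  ·
  (0,2): δ = 32.97°  ✓
  (0,3): δ = 27.22°  ✓
  (0,4): δ = 129.16°  ·
  (1,2): δ = 134.64°  ·
  (1,3): δ = 74.45°  ·
  (1,4): δ = 27.49°  ✓
  (2,3): δ = 119.81°  ·
  (2,4): δ = 17.87°  ✓
  (3,4): δ = 78.06°  ·
antipodal pairs: 4

count = 4; pairs: (0,2), (0,3), (1,4), (2,4)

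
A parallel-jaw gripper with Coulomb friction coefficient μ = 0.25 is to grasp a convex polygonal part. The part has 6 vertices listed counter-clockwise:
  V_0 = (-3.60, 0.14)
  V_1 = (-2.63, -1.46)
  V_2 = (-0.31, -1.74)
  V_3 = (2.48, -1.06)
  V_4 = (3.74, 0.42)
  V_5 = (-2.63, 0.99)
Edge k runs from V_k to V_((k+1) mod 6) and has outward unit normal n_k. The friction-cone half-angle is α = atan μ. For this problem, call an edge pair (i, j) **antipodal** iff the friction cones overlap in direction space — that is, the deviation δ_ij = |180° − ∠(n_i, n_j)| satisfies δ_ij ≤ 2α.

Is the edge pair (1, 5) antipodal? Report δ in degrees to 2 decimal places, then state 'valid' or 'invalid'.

δ = 48.11°, invalid

α = atan 0.25 = 14.04°;  2α = 28.07°
edge 1: e_1 = (+2.32, -0.28);  n_1 = (-0.1198, -0.9928)
edge 5: e_5 = (-0.97, -0.85);  n_5 = (-0.6591, +0.7521)
∠(n_1, n_5) = 131.89°
δ = |180° − 131.89°| = 48.11°
48.11° > 2α = 28.07°  →  invalid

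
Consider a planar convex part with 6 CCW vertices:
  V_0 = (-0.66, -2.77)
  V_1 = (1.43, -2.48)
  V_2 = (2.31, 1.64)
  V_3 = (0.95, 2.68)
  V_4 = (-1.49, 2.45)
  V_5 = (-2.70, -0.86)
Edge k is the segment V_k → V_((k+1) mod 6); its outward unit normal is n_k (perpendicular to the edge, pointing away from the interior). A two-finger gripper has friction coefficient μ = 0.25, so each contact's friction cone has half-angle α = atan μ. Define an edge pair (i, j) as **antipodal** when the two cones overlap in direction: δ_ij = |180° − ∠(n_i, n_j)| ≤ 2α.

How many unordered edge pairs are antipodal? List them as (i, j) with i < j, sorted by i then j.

count = 3; pairs: (0,3), (1,4), (2,5)

α = atan 0.25 = 14.04°;  2α = 28.07°
n_0 = (+0.1374, -0.9905)
n_1 = (+0.9779, -0.2089)
n_2 = (+0.6075, +0.7944)
n_3 = (-0.0938, +0.9956)
n_4 = (-0.9392, +0.3433)
n_5 = (-0.6835, -0.7300)
  (0,1): δ = 109.96°  ·
  (0,2): δ = 45.31°  ·
  (0,3): δ = 2.51°  ✓
  (0,4): δ = 62.02°  ·
  (0,5): δ = 128.99°  ·
  (1,2): δ = 115.35°  ·
  (1,3): δ = 72.56°  ·
  (1,4): δ = 8.02°  ✓
  (1,5): δ = 58.94°  ·
  (2,3): δ = 137.21°  ·
  (2,4): δ = 72.67°  ·
  (2,5): δ = 5.71°  ✓
  (3,4): δ = 115.47°  ·
  (3,5): δ = 48.50°  ·
  (4,5): δ = 113.03°  ·
antipodal pairs: 3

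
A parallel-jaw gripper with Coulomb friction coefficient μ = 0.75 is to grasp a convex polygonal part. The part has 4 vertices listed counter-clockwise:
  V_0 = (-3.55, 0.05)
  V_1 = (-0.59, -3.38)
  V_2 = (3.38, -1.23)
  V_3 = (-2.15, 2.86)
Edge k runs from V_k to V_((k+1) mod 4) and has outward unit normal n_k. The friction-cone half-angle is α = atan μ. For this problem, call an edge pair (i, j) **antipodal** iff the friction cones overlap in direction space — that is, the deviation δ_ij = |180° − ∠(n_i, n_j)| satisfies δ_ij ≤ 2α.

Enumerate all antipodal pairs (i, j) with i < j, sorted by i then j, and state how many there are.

count = 3; pairs: (0,2), (1,2), (1,3)

α = atan 0.75 = 36.87°;  2α = 73.74°
n_0 = (-0.7571, -0.6533)
n_1 = (+0.4762, -0.8793)
n_2 = (+0.5946, +0.8040)
n_3 = (-0.8951, +0.4459)
  (0,1): δ = 102.36°  ·
  (0,2): δ = 12.72°  ✓
  (0,3): δ = 112.72°  ·
  (1,2): δ = 64.92°  ✓
  (1,3): δ = 35.08°  ✓
  (2,3): δ = 80.00°  ·
antipodal pairs: 3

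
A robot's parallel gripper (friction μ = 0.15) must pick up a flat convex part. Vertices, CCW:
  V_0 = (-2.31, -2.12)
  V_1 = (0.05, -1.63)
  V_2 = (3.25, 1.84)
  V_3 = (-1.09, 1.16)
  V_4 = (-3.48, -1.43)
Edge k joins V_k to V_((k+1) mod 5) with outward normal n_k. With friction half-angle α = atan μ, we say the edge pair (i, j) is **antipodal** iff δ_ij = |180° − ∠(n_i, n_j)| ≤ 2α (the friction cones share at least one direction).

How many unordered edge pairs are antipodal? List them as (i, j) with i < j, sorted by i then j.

count = 2; pairs: (0,2), (1,3)

α = atan 0.15 = 8.53°;  2α = 17.06°
n_0 = (+0.2033, -0.9791)
n_1 = (+0.7351, -0.6779)
n_2 = (-0.1548, +0.9879)
n_3 = (-0.7349, +0.6782)
n_4 = (-0.5080, -0.8614)
  (0,1): δ = 144.41°  ·
  (0,2): δ = 2.82°  ✓
  (0,3): δ = 35.57°  ·
  (0,4): δ = 137.74°  ·
  (1,2): δ = 38.41°  ·
  (1,3): δ = 0.02°  ✓
  (1,4): δ = 102.15°  ·
  (2,3): δ = 141.61°  ·
  (2,4): δ = 39.43°  ·
  (3,4): δ = 77.83°  ·
antipodal pairs: 2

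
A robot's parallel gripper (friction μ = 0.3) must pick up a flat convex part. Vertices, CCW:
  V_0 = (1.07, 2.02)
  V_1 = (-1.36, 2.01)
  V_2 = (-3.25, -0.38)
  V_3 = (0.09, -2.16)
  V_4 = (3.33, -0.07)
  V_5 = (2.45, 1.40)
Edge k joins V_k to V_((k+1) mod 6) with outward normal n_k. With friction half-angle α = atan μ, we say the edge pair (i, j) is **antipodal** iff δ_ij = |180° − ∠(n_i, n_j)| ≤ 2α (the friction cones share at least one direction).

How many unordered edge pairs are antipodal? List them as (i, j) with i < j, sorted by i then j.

count = 5; pairs: (0,2), (0,3), (1,3), (2,4), (2,5)

α = atan 0.3 = 16.70°;  2α = 33.40°
n_0 = (-0.0041, +1.0000)
n_1 = (-0.7844, +0.6203)
n_2 = (-0.4703, -0.8825)
n_3 = (+0.5421, -0.8403)
n_4 = (+0.8580, +0.5136)
n_5 = (+0.4098, +0.9122)
  (0,1): δ = 128.57°  ·
  (0,2): δ = 28.29°  ✓
  (0,3): δ = 32.59°  ✓
  (0,4): δ = 120.67°  ·
  (0,5): δ = 155.57°  ·
  (1,2): δ = 79.72°  ·
  (1,3): δ = 18.84°  ✓
  (1,4): δ = 69.24°  ·
  (1,5): δ = 104.14°  ·
  (2,3): δ = 119.12°  ·
  (2,4): δ = 31.04°  ✓
  (2,5): δ = 3.86°  ✓
  (3,4): δ = 91.92°  ·
  (3,5): δ = 57.02°  ·
  (4,5): δ = 145.10°  ·
antipodal pairs: 5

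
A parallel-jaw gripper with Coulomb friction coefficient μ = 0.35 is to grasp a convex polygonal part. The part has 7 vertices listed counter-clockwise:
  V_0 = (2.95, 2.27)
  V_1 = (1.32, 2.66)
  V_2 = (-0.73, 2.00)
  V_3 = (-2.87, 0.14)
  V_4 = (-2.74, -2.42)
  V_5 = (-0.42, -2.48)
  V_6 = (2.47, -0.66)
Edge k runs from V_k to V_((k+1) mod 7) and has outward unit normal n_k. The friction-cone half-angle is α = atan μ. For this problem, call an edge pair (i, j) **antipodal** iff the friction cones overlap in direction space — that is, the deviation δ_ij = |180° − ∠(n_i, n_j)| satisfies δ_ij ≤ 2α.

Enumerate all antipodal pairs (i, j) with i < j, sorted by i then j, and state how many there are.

count = 5; pairs: (0,4), (1,4), (1,5), (2,5), (3,6)

α = atan 0.35 = 19.29°;  2α = 38.58°
n_0 = (+0.2327, +0.9725)
n_1 = (-0.3065, +0.9519)
n_2 = (-0.6560, +0.7548)
n_3 = (-0.9987, -0.0507)
n_4 = (-0.0259, -0.9997)
n_5 = (+0.5329, -0.8462)
n_6 = (+0.9868, -0.1617)
  (0,1): δ = 148.70°  ·
  (0,2): δ = 125.55°  ·
  (0,3): δ = 73.64°  ·
  (0,4): δ = 11.97°  ✓
  (0,5): δ = 45.66°  ·
  (0,6): δ = 94.15°  ·
  (1,2): δ = 156.85°  ·
  (1,3): δ = 104.94°  ·
  (1,4): δ = 19.33°  ✓
  (1,5): δ = 14.35°  ✓
  (1,6): δ = 62.85°  ·
  (2,3): δ = 128.09°  ·
  (2,4): δ = 42.48°  ·
  (2,5): δ = 8.79°  ✓
  (2,6): δ = 39.70°  ·
  (3,4): δ = 94.39°  ·
  (3,5): δ = 60.71°  ·
  (3,6): δ = 12.21°  ✓
  (4,5): δ = 146.32°  ·
  (4,6): δ = 97.82°  ·
  (5,6): δ = 131.50°  ·
antipodal pairs: 5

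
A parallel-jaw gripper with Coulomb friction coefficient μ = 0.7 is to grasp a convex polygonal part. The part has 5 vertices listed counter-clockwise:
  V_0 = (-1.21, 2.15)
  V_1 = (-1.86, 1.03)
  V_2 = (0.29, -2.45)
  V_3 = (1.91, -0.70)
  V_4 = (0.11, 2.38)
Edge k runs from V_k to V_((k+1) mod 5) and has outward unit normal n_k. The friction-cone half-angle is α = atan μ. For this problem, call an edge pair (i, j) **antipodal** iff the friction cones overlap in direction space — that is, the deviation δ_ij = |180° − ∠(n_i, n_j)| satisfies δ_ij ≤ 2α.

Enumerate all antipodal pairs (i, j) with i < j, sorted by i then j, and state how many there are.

count = 5; pairs: (0,2), (0,3), (1,3), (1,4), (2,4)

α = atan 0.7 = 34.99°;  2α = 69.98°
n_0 = (-0.8649, +0.5019)
n_1 = (-0.8507, -0.5256)
n_2 = (+0.7338, -0.6793)
n_3 = (+0.8634, +0.5046)
n_4 = (-0.1717, +0.9852)
  (0,1): δ = 118.16°  ·
  (0,2): δ = 12.66°  ✓
  (0,3): δ = 60.43°  ✓
  (0,4): δ = 130.01°  ·
  (1,2): δ = 74.50°  ·
  (1,3): δ = 1.41°  ✓
  (1,4): δ = 68.18°  ✓
  (2,3): δ = 106.91°  ·
  (2,4): δ = 37.33°  ✓
  (3,4): δ = 110.42°  ·
antipodal pairs: 5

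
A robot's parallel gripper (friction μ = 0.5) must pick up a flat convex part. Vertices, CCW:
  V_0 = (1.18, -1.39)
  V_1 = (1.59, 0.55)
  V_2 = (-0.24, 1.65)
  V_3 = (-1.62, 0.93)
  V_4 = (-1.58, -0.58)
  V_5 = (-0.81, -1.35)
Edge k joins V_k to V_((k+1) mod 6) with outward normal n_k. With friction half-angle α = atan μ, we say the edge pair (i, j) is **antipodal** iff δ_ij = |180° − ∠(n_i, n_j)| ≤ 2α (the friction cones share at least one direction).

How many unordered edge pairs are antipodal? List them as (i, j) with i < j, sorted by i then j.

count = 5; pairs: (0,2), (0,3), (1,4), (1,5), (2,5)

α = atan 0.5 = 26.57°;  2α = 53.13°
n_0 = (+0.9784, -0.2068)
n_1 = (+0.5152, +0.8571)
n_2 = (-0.4626, +0.8866)
n_3 = (-0.9996, -0.0265)
n_4 = (-0.7071, -0.7071)
n_5 = (-0.0201, -0.9998)
  (0,1): δ = 109.08°  ·
  (0,2): δ = 50.51°  ✓
  (0,3): δ = 13.45°  ✓
  (0,4): δ = 56.93°  ·
  (0,5): δ = 100.78°  ·
  (1,2): δ = 121.44°  ·
  (1,3): δ = 57.47°  ·
  (1,4): δ = 13.99°  ✓
  (1,5): δ = 29.86°  ✓
  (2,3): δ = 116.04°  ·
  (2,4): δ = 72.55°  ·
  (2,5): δ = 28.70°  ✓
  (3,4): δ = 136.52°  ·
  (3,5): δ = 92.67°  ·
  (4,5): δ = 136.15°  ·
antipodal pairs: 5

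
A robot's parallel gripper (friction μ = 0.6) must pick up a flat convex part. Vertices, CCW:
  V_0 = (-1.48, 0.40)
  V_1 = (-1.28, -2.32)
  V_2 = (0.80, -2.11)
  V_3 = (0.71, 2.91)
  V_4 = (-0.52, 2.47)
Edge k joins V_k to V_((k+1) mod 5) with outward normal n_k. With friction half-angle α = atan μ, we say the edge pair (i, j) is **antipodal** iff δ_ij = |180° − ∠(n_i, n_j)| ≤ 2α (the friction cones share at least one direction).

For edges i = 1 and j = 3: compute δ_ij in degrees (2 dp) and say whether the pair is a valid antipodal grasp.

δ = 13.92°, valid

α = atan 0.6 = 30.96°;  2α = 61.93°
edge 1: e_1 = (+2.08, +0.21);  n_1 = (+0.1005, -0.9949)
edge 3: e_3 = (-1.23, -0.44);  n_3 = (-0.3368, +0.9416)
∠(n_1, n_3) = 166.08°
δ = |180° − 166.08°| = 13.92°
13.92° ≤ 2α = 61.93°  →  valid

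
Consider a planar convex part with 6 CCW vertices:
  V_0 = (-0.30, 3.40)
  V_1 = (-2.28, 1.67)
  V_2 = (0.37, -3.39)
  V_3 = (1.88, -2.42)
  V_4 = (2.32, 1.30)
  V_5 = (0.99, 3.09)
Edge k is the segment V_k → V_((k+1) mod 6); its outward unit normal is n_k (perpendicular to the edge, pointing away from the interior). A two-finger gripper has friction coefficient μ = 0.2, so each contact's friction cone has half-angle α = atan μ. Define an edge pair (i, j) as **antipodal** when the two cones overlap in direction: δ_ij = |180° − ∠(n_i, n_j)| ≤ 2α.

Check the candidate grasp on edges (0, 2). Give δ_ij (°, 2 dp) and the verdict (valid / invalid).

δ = 8.43°, valid

α = atan 0.2 = 11.31°;  2α = 22.62°
edge 0: e_0 = (-1.98, -1.73);  n_0 = (-0.6580, +0.7530)
edge 2: e_2 = (+1.51, +0.97);  n_2 = (+0.5405, -0.8414)
∠(n_0, n_2) = 171.57°
δ = |180° − 171.57°| = 8.43°
8.43° ≤ 2α = 22.62°  →  valid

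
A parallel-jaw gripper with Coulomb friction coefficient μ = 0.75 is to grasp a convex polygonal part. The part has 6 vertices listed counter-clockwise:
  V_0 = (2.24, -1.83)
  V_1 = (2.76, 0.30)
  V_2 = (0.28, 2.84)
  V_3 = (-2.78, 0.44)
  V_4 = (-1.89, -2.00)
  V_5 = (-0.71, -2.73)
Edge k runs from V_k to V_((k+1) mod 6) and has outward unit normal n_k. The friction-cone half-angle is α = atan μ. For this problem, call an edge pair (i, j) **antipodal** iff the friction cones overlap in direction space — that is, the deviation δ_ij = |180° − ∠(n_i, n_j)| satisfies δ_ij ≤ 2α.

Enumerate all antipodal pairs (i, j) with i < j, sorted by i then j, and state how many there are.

α = atan 0.75 = 36.87°;  2α = 73.74°
n_0 = (+0.9715, -0.2372)
n_1 = (+0.7155, +0.6986)
n_2 = (-0.6171, +0.7869)
n_3 = (-0.9395, -0.3427)
n_4 = (-0.5261, -0.8504)
n_5 = (+0.2918, -0.9565)
  (0,1): δ = 121.97°  ·
  (0,2): δ = 38.17°  ✓
  (0,3): δ = 33.76°  ✓
  (0,4): δ = 71.98°  ✓
  (0,5): δ = 120.69°  ·
  (1,2): δ = 96.21°  ·
  (1,3): δ = 24.28°  ✓
  (1,4): δ = 13.94°  ✓
  (1,5): δ = 62.65°  ✓
  (2,3): δ = 108.07°  ·
  (2,4): δ = 69.85°  ✓
  (2,5): δ = 21.14°  ✓
  (3,4): δ = 141.78°  ·
  (3,5): δ = 93.07°  ·
  (4,5): δ = 131.29°  ·
antipodal pairs: 8

count = 8; pairs: (0,2), (0,3), (0,4), (1,3), (1,4), (1,5), (2,4), (2,5)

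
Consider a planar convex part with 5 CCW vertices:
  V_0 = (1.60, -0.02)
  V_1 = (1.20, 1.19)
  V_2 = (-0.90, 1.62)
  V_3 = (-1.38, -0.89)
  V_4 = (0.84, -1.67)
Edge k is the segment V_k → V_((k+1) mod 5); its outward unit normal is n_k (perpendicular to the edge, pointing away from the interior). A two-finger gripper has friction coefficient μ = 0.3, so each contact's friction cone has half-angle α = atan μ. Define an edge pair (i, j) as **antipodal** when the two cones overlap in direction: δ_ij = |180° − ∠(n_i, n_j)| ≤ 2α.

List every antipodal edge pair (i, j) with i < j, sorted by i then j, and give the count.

count = 3; pairs: (0,2), (1,3), (2,4)

α = atan 0.3 = 16.70°;  2α = 33.40°
n_0 = (+0.9495, +0.3139)
n_1 = (+0.2006, +0.9797)
n_2 = (-0.9822, +0.1878)
n_3 = (-0.3315, -0.9435)
n_4 = (+0.9083, -0.4184)
  (0,1): δ = 119.86°  ·
  (0,2): δ = 29.12°  ✓
  (0,3): δ = 52.35°  ·
  (0,4): δ = 136.98°  ·
  (1,2): δ = 89.25°  ·
  (1,3): δ = 7.79°  ✓
  (1,4): δ = 76.84°  ·
  (2,3): δ = 98.53°  ·
  (2,4): δ = 13.90°  ✓
  (3,4): δ = 95.37°  ·
antipodal pairs: 3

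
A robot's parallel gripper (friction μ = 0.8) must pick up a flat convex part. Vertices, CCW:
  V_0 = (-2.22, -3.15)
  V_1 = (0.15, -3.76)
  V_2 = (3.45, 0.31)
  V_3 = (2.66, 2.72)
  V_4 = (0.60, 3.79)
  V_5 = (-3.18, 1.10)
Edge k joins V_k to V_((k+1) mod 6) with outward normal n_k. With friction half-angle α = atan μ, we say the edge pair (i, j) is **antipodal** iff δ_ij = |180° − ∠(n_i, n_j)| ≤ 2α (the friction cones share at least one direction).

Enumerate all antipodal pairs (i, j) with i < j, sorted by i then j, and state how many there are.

α = atan 0.8 = 38.66°;  2α = 77.32°
n_0 = (-0.2493, -0.9684)
n_1 = (+0.7768, -0.6298)
n_2 = (+0.9502, +0.3115)
n_3 = (+0.4609, +0.8874)
n_4 = (-0.5798, +0.8148)
n_5 = (-0.9754, -0.2203)
  (0,1): δ = 114.60°  ·
  (0,2): δ = 57.42°  ✓
  (0,3): δ = 13.01°  ✓
  (0,4): δ = 49.87°  ✓
  (0,5): δ = 117.16°  ·
  (1,2): δ = 122.82°  ·
  (1,3): δ = 78.41°  ·
  (1,4): δ = 15.53°  ✓
  (1,5): δ = 51.76°  ✓
  (2,3): δ = 135.60°  ·
  (2,4): δ = 72.71°  ✓
  (2,5): δ = 5.42°  ✓
  (3,4): δ = 117.11°  ·
  (3,5): δ = 49.82°  ✓
  (4,5): δ = 112.71°  ·
antipodal pairs: 8

count = 8; pairs: (0,2), (0,3), (0,4), (1,4), (1,5), (2,4), (2,5), (3,5)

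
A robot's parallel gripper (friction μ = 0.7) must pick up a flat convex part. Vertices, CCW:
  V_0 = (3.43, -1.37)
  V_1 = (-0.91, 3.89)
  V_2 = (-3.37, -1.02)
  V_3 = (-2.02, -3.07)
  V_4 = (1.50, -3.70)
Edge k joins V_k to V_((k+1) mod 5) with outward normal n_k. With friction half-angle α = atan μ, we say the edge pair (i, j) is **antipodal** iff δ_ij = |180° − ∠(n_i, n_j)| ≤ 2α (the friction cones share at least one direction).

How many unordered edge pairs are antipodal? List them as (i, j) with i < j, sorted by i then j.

count = 4; pairs: (0,1), (0,2), (0,3), (1,4)

α = atan 0.7 = 34.99°;  2α = 69.98°
n_0 = (+0.7713, +0.6364)
n_1 = (-0.8941, +0.4479)
n_2 = (-0.8352, -0.5500)
n_3 = (-0.1762, -0.9844)
n_4 = (+0.7701, -0.6379)
  (0,1): δ = 66.14°  ✓
  (0,2): δ = 6.16°  ✓
  (0,3): δ = 40.33°  ✓
  (0,4): δ = 100.84°  ·
  (1,2): δ = 120.02°  ·
  (1,3): δ = 73.54°  ·
  (1,4): δ = 13.02°  ✓
  (2,3): δ = 133.51°  ·
  (2,4): δ = 73.00°  ·
  (3,4): δ = 119.49°  ·
antipodal pairs: 4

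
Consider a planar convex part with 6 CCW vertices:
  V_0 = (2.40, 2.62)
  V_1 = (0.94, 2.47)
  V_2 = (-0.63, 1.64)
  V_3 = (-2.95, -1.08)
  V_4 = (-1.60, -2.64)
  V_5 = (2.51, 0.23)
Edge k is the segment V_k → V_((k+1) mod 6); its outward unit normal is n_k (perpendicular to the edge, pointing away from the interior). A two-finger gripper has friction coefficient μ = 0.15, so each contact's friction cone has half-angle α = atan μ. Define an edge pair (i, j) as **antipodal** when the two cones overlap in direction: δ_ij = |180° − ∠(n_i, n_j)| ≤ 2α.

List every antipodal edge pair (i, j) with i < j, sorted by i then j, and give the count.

α = atan 0.15 = 8.53°;  2α = 17.06°
n_0 = (-0.1022, +0.9948)
n_1 = (-0.4674, +0.8841)
n_2 = (-0.7608, +0.6489)
n_3 = (-0.7562, -0.6544)
n_4 = (+0.5725, -0.8199)
n_5 = (+0.9989, +0.0460)
  (0,1): δ = 158.00°  ·
  (0,2): δ = 136.33°  ·
  (0,3): δ = 54.99°  ·
  (0,4): δ = 29.06°  ·
  (0,5): δ = 86.77°  ·
  (1,2): δ = 158.33°  ·
  (1,3): δ = 76.99°  ·
  (1,4): δ = 7.06°  ✓
  (1,5): δ = 64.77°  ·
  (2,3): δ = 98.67°  ·
  (2,4): δ = 14.61°  ✓
  (2,5): δ = 43.10°  ·
  (3,4): δ = 95.95°  ·
  (3,5): δ = 38.24°  ·
  (4,5): δ = 122.29°  ·
antipodal pairs: 2

count = 2; pairs: (1,4), (2,4)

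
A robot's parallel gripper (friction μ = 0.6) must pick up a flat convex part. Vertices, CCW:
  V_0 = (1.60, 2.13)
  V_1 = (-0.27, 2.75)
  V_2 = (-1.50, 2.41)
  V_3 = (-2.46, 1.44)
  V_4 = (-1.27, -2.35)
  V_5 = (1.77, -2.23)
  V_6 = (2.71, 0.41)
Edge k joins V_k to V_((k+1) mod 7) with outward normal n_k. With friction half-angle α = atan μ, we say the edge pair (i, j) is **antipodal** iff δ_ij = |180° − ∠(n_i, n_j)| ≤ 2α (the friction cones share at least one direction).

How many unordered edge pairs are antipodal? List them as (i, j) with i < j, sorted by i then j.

count = 9; pairs: (0,3), (0,4), (1,4), (1,5), (2,4), (2,5), (3,5), (3,6), (4,6)

α = atan 0.6 = 30.96°;  2α = 61.93°
n_0 = (+0.3147, +0.9492)
n_1 = (-0.2664, +0.9639)
n_2 = (-0.7108, +0.7034)
n_3 = (-0.9541, -0.2996)
n_4 = (+0.0394, -0.9992)
n_5 = (+0.9421, -0.3354)
n_6 = (+0.8402, +0.5422)
  (0,1): δ = 146.21°  ·
  (0,2): δ = 116.36°  ·
  (0,3): δ = 54.23°  ✓
  (0,4): δ = 20.60°  ✓
  (0,5): δ = 88.74°  ·
  (0,6): δ = 141.18°  ·
  (1,2): δ = 150.16°  ·
  (1,3): δ = 88.02°  ·
  (1,4): δ = 13.19°  ✓
  (1,5): δ = 54.95°  ✓
  (1,6): δ = 107.38°  ·
  (2,3): δ = 117.87°  ·
  (2,4): δ = 43.04°  ✓
  (2,5): δ = 25.10°  ✓
  (2,6): δ = 77.54°  ·
  (3,4): δ = 105.17°  ·
  (3,5): δ = 37.03°  ✓
  (3,6): δ = 15.40°  ✓
  (4,5): δ = 111.86°  ·
  (4,6): δ = 59.42°  ✓
  (5,6): δ = 127.57°  ·
antipodal pairs: 9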